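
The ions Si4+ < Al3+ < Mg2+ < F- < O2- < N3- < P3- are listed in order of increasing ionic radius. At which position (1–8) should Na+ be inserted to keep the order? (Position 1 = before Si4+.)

Tabulating Z and e⁻: Si4+ (Z=14, 10 e⁻), Al3+ (Z=13, 10 e⁻), Mg2+ (Z=12, 10 e⁻), Na+ (Z=11, 10 e⁻), F- (Z=9, 10 e⁻), O2- (Z=8, 10 e⁻), N3- (Z=7, 10 e⁻), P3- (Z=15, 18 e⁻). Si4+ < Al3+ (both 10 e⁻, Z=14>13); Al3+ < Mg2+ (both 10 e⁻, Z=13>12); Mg2+ < Na+ (both 10 e⁻, Z=12>11); Na+ < F- (isoelectronic, higher Z=11 is smaller); F- < O2- (isoelectronic, higher Z=9 is smaller); O2- < N3- (isoelectronic, higher Z=8 is smaller); N3- < P3- (same group, 1 shell fewer).
With Na+ included the full order is Si4+ < Al3+ < Mg2+ < Na+ < F- < O2- < N3- < P3-, so it takes position 4.

4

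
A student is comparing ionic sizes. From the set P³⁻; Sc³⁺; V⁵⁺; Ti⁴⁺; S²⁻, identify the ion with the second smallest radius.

Ti⁴⁺

These species are isoelectronic with 18 electrons. The only difference is the number of protons: V⁵⁺ (Z=23), Ti⁴⁺ (Z=22), Sc³⁺ (Z=21), S²⁻ (Z=16), P³⁻ (Z=15). The strongest nuclear pull (V⁵⁺) gives the smallest ion.
Ordering: V⁵⁺ < Ti⁴⁺ < Sc³⁺ < S²⁻ < P³⁻. The second smallest is Ti⁴⁺.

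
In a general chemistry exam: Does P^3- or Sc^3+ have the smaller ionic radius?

Sc^3+

All of these have 18 electrons (isoelectronic). With the same electron cloud, the ion with the most protons pulls it in tightest. Nuclear charges: Sc^3+ (Z=21), P^3- (Z=15). Highest Z is smallest.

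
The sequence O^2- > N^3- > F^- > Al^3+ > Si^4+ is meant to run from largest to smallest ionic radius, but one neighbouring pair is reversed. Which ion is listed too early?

O^2-

Compare adjacent ions: both have 10 electrons but Z(O)=8 > Z(N)=7, so O^2- should be the smaller of the two — yet in this decreasing list O^2- sits before N^3-. Nothing else is reversed, so O^2- should move one place to the right.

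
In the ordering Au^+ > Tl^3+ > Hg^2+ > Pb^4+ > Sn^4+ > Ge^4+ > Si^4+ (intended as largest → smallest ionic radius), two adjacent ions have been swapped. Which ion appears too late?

Hg^2+

Scanning neighbour by neighbour, only Tl^3+/Hg^2+ violates a trend: they are isoelectronic (78 e⁻) and Tl has more protons than Hg (81 vs 80), making Tl^3+ smaller. That makes Hg^2+ the one sitting a position late relative to where it belongs.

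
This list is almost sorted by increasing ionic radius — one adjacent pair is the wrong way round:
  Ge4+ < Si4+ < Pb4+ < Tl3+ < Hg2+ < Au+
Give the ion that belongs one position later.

Ge4+

Check each adjacent pair. Ge4+ and Si4+ are reversed: same group and charge — period 3 sits above period 4, so Si4+ is smaller. No other neighbouring pair contradicts the periodic trends, so Ge4+ is the ion listed too early.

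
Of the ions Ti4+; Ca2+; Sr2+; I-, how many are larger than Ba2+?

1

Tabulating Z and e⁻: Ti4+ (Z=22, 18 e⁻), Ca2+ (Z=20, 18 e⁻), Sr2+ (Z=38, 36 e⁻), Ba2+ (Z=56, 54 e⁻), I- (Z=53, 54 e⁻). Ti4+ < Ca2+ (both 18 e⁻, Z=22>20); Ca2+ < Sr2+ (same group, period 4 vs 5); Sr2+ < Ba2+ (same group, period 5 vs 6); Ba2+ < I- (both 54 e⁻, Z=56>53).
Placing each against Ba2+: smaller — Ti4+, Ca2+, Sr2+; larger — I-. So 1 is larger.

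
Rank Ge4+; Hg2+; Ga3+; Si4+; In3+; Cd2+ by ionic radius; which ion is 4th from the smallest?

Electron counts and nuclear charges: Si4+ has 10 e⁻ (Z=14), Ge4+ has 28 e⁻ (Z=32), Ga3+ has 28 e⁻ (Z=31), In3+ has 46 e⁻ (Z=49), Cd2+ has 46 e⁻ (Z=48), Hg2+ has 78 e⁻ (Z=80). Si4+ < Ge4+ (same group, period 3 vs 4); Ge4+ < Ga3+ (isoelectronic, higher Z=32 is smaller); Ga3+ < In3+ (same group, period 4 vs 5); In3+ < Cd2+ (both 46 e⁻, Z=49>48); Cd2+ < Hg2+ (same group, period 5 vs 6).
That gives Si4+ < Ge4+ < Ga3+ < In3+ < Cd2+ < Hg2+. From the smallest end, number 4 is In3+.

In3+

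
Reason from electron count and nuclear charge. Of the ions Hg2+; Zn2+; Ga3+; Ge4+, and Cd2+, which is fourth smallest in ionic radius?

Cd2+

Ge4+ (Z=32, 28 e⁻), Ga3+ (Z=31, 28 e⁻), Zn2+ (Z=30, 28 e⁻), Cd2+ (Z=48, 46 e⁻), Hg2+ (Z=80, 78 e⁻). Ge4+ < Ga3+ (both 28 e⁻, Z=32>31); Ga3+ < Zn2+ (isoelectronic, higher Z=31 is smaller); Zn2+ < Cd2+ (same group, period 4 vs 5); Cd2+ < Hg2+ (same group, 1 shell fewer).
Full ascending order: Ge4+ < Ga3+ < Zn2+ < Cd2+ < Hg2+. Counting from the smallest, position 4 is Cd2+.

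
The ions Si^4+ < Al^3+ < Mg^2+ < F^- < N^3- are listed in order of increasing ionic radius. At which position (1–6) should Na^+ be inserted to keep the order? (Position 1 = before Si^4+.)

4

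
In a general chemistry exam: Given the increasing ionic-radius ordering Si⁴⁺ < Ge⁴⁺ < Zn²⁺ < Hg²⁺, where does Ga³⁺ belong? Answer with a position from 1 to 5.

3

Electron counts and nuclear charges: Si⁴⁺ has 10 e⁻ (Z=14), Ge⁴⁺ has 28 e⁻ (Z=32), Ga³⁺ has 28 e⁻ (Z=31), Zn²⁺ has 28 e⁻ (Z=30), Hg²⁺ has 78 e⁻ (Z=80). Si⁴⁺ < Ge⁴⁺ (same group, period 3 vs 4); Ge⁴⁺ < Ga³⁺ (both 28 e⁻, Z=32>31); Ga³⁺ < Zn²⁺ (isoelectronic, higher Z=31 is smaller); Zn²⁺ < Hg²⁺ (same group, 2 shells fewer).
With Ga³⁺ included the full order is Si⁴⁺ < Ge⁴⁺ < Ga³⁺ < Zn²⁺ < Hg²⁺, so it takes position 3.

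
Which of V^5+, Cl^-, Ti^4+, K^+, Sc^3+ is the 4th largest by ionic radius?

Ti^4+

Isoelectronic series (18 e⁻ each). Size is set by nuclear charge: more protons means a smaller ion. V^5+ (Z=23), Ti^4+ (Z=22), Sc^3+ (Z=21), K^+ (Z=19), Cl^- (Z=17).
That gives V^5+ < Ti^4+ < Sc^3+ < K^+ < Cl^-. From the largest end, number 4 is Ti^4+.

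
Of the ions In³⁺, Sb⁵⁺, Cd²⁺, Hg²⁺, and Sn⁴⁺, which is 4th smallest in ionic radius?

Cd²⁺

Tabulating Z and e⁻: Sb⁵⁺: 46 e⁻, Z=51, Sn⁴⁺: 46 e⁻, Z=50, In³⁺: 46 e⁻, Z=49, Cd²⁺: 46 e⁻, Z=48, Hg²⁺: 78 e⁻, Z=80. Sb⁵⁺ < Sn⁴⁺ (isoelectronic, higher Z=51 is smaller); Sn⁴⁺ < In³⁺ (isoelectronic, higher Z=50 is smaller); In³⁺ < Cd²⁺ (both 46 e⁻, Z=49>48); Cd²⁺ < Hg²⁺ (same group, 1 shell fewer).
Ordering: Sb⁵⁺ < Sn⁴⁺ < In³⁺ < Cd²⁺ < Hg²⁺. The 4th smallest is Cd²⁺.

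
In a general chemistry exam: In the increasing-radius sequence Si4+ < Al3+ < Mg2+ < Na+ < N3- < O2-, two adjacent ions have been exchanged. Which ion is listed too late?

O2-

The pair N3-, O2- is the wrong way round — both have 10 electrons but Z(O)=8 > Z(N)=7, so O2- should be the smaller of the two. All other adjacent pairs agree with periodic trends, so O2- is the misplaced ion.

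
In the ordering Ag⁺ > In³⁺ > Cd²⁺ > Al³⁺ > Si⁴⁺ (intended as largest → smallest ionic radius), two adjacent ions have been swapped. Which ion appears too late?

Cd²⁺

Scanning neighbour by neighbour, only In³⁺/Cd²⁺ violates a trend: In³⁺ and Cd²⁺ share 46 electrons; the higher nuclear charge on In (Z=49) contracts it more, so In³⁺ < Cd²⁺. That makes Cd²⁺ the one sitting a position late relative to where it belongs.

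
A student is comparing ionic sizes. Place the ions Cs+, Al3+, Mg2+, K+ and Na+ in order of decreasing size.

Cs+ > K+ > Na+ > Mg2+ > Al3+

First list Z and electron count for each: Al3+: 10 e⁻, Z=13, Mg2+: 10 e⁻, Z=12, Na+: 10 e⁻, Z=11, K+: 18 e⁻, Z=19, Cs+: 54 e⁻, Z=55. Al3+ < Mg2+ (both 10 e⁻, Z=13>12); Mg2+ < Na+ (isoelectronic, higher Z=12 is smaller); Na+ < K+ (same group, period 3 vs 4); K+ < Cs+ (same group, 2 shells fewer).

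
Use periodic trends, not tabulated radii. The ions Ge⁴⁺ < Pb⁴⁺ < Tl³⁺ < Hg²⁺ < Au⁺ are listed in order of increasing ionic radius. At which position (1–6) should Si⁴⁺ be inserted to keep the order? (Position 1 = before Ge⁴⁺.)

1

Si⁴⁺: 10 e⁻, Z=14, Ge⁴⁺: 28 e⁻, Z=32, Pb⁴⁺: 78 e⁻, Z=82, Tl³⁺: 78 e⁻, Z=81, Hg²⁺: 78 e⁻, Z=80, Au⁺: 78 e⁻, Z=79. Si⁴⁺ < Ge⁴⁺ (same group, 1 shell fewer); Ge⁴⁺ < Pb⁴⁺ (same group, 2 shells fewer); Pb⁴⁺ < Tl³⁺ (isoelectronic, higher Z=82 is smaller); Tl³⁺ < Hg²⁺ (both 78 e⁻, Z=81>80); Hg²⁺ < Au⁺ (both 78 e⁻, Z=80>79).
With Si⁴⁺ included the full order is Si⁴⁺ < Ge⁴⁺ < Pb⁴⁺ < Tl³⁺ < Hg²⁺ < Au⁺, so it takes position 1.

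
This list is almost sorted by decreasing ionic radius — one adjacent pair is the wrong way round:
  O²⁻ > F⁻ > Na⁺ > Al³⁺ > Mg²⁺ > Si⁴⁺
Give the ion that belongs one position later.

Al³⁺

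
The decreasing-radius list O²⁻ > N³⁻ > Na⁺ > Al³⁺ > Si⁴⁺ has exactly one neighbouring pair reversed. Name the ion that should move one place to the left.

The pair O²⁻, N³⁻ is the wrong way round — O²⁻ and N³⁻ share 10 electrons; the higher nuclear charge on O (Z=8) contracts it more, so O²⁻ < N³⁻. All other adjacent pairs agree with periodic trends, so N³⁻ is the misplaced ion.

N³⁻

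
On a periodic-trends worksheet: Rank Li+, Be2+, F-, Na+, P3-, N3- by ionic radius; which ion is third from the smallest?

Work out protons and electrons: Be2+ (Z=4, 2 e⁻), Li+ (Z=3, 2 e⁻), Na+ (Z=11, 10 e⁻), F- (Z=9, 10 e⁻), N3- (Z=7, 10 e⁻), P3- (Z=15, 18 e⁻). Be2+ < Li+ (isoelectronic, higher Z=4 is smaller); Li+ < Na+ (same group, period 2 vs 3); Na+ < F- (both 10 e⁻, Z=11>9); F- < N3- (isoelectronic, higher Z=9 is smaller); N3- < P3- (same group, 1 shell fewer).
Full ascending order: Be2+ < Li+ < Na+ < F- < N3- < P3-. Counting from the smallest, position 3 is Na+.

Na+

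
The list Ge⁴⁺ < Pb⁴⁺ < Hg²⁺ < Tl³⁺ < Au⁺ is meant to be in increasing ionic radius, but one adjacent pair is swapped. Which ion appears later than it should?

Tl³⁺

Compare adjacent ions: both have 78 electrons but Z(Tl)=81 > Z(Hg)=80, so Tl³⁺ should be the smaller of the two — yet in this increasing list Hg²⁺ sits before Tl³⁺. Nothing else is reversed, so Tl³⁺ should move one place to the left.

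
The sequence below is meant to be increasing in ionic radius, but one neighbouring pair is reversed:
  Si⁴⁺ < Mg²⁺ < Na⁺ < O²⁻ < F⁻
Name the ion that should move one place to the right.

O²⁻

Check each adjacent pair. O²⁻ and F⁻ are reversed: F⁻ and O²⁻ share 10 electrons; the higher nuclear charge on F (Z=9) contracts it more, so F⁻ < O²⁻. No other neighbouring pair contradicts the periodic trends, so O²⁻ is the ion listed too early.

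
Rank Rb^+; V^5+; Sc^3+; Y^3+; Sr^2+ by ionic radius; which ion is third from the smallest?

First list Z and electron count for each: V^5+: 18 e⁻, Z=23, Sc^3+: 18 e⁻, Z=21, Y^3+: 36 e⁻, Z=39, Sr^2+: 36 e⁻, Z=38, Rb^+: 36 e⁻, Z=37. V^5+ < Sc^3+ (both 18 e⁻, Z=23>21); Sc^3+ < Y^3+ (same group, 1 shell fewer); Y^3+ < Sr^2+ (isoelectronic, higher Z=39 is smaller); Sr^2+ < Rb^+ (isoelectronic, higher Z=38 is smaller).
Full ascending order: V^5+ < Sc^3+ < Y^3+ < Sr^2+ < Rb^+. Counting from the smallest, position 3 is Y^3+.

Y^3+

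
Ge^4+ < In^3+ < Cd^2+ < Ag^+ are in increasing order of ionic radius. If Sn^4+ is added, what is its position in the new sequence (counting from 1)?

Electron counts and nuclear charges: Ge^4+ (Z=32, 28 e⁻), Sn^4+ (Z=50, 46 e⁻), In^3+ (Z=49, 46 e⁻), Cd^2+ (Z=48, 46 e⁻), Ag^+ (Z=47, 46 e⁻). Ge^4+ < Sn^4+ (same group, 1 shell fewer); Sn^4+ < In^3+ (isoelectronic, higher Z=50 is smaller); In^3+ < Cd^2+ (isoelectronic, higher Z=49 is smaller); Cd^2+ < Ag^+ (both 46 e⁻, Z=48>47).
Merged order: Ge^4+ < Sn^4+ < In^3+ < Cd^2+ < Ag^+ — Sn^4+ is number 2.

2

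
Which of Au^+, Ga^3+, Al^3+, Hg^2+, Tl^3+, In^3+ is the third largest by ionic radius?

First list Z and electron count for each: Al^3+ (Z=13, 10 e⁻), Ga^3+ (Z=31, 28 e⁻), In^3+ (Z=49, 46 e⁻), Tl^3+ (Z=81, 78 e⁻), Hg^2+ (Z=80, 78 e⁻), Au^+ (Z=79, 78 e⁻). Al^3+ < Ga^3+ (same group, period 3 vs 4); Ga^3+ < In^3+ (same group, period 4 vs 5); In^3+ < Tl^3+ (same group, 1 shell fewer); Tl^3+ < Hg^2+ (isoelectronic, higher Z=81 is smaller); Hg^2+ < Au^+ (isoelectronic, higher Z=80 is smaller).
So the order is Al^3+ < Ga^3+ < In^3+ < Tl^3+ < Hg^2+ < Au^+; the 3rd-largest ion is Tl^3+.

Tl^3+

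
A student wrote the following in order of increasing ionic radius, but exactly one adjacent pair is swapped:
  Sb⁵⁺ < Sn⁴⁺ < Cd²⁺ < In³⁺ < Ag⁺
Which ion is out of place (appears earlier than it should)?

Check each adjacent pair. Cd²⁺ and In³⁺ are reversed: they are isoelectronic (46 e⁻) and In has more protons than Cd (49 vs 48), making In³⁺ smaller. No other neighbouring pair contradicts the periodic trends, so Cd²⁺ is the ion listed too early.

Cd²⁺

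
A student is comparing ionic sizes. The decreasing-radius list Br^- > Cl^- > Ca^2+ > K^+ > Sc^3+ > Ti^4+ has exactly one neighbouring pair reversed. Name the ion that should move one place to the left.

K^+

Check each adjacent pair. Ca^2+ and K^+ are reversed: both have 18 electrons but Z(Ca)=20 > Z(K)=19, so Ca^2+ should be the smaller of the two. No other neighbouring pair contradicts the periodic trends, so K^+ is the ion listed too late.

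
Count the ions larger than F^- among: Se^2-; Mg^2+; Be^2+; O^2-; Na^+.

2

First list Z and electron count for each: Be^2+: 2 e⁻, Z=4, Mg^2+: 10 e⁻, Z=12, Na^+: 10 e⁻, Z=11, F^-: 10 e⁻, Z=9, O^2-: 10 e⁻, Z=8, Se^2-: 36 e⁻, Z=34. Be^2+ < Mg^2+ (same group, 1 shell fewer); Mg^2+ < Na^+ (both 10 e⁻, Z=12>11); Na^+ < F^- (isoelectronic, higher Z=11 is smaller); F^- < O^2- (isoelectronic, higher Z=9 is smaller); O^2- < Se^2- (same group, period 2 vs 4).
Ordering all of them (including F^-) by radius gives Be^2+ < Mg^2+ < Na^+ < F^- < O^2- < Se^2-. Count: 2.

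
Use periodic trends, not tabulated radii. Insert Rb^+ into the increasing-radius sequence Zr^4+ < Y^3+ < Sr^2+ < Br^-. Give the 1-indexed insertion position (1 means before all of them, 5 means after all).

These species are isoelectronic with 36 electrons. The only difference is the number of protons: Zr^4+ (Z=40), Y^3+ (Z=39), Sr^2+ (Z=38), Rb^+ (Z=37), Br^- (Z=35). The strongest nuclear pull (Zr^4+) gives the smallest ion.
The complete sequence is Zr^4+ < Y^3+ < Sr^2+ < Rb^+ < Br^-. Rb^+ sits at position 4.

4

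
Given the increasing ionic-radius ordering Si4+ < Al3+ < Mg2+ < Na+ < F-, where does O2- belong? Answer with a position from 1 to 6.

Isoelectronic series (10 e⁻ each). Size is set by nuclear charge: more protons means a smaller ion. Si4+ (Z=14), Al3+ (Z=13), Mg2+ (Z=12), Na+ (Z=11), F- (Z=9), O2- (Z=8).
Putting O2- in gives Si4+ < Al3+ < Mg2+ < Na+ < F- < O2-; it lands at slot 6.

6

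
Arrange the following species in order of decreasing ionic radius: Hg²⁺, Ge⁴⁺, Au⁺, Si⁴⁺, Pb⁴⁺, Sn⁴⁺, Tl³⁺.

Au⁺ > Hg²⁺ > Tl³⁺ > Pb⁴⁺ > Sn⁴⁺ > Ge⁴⁺ > Si⁴⁺

First list Z and electron count for each: Si⁴⁺ (Z=14, 10 e⁻), Ge⁴⁺ (Z=32, 28 e⁻), Sn⁴⁺ (Z=50, 46 e⁻), Pb⁴⁺ (Z=82, 78 e⁻), Tl³⁺ (Z=81, 78 e⁻), Hg²⁺ (Z=80, 78 e⁻), Au⁺ (Z=79, 78 e⁻). Si⁴⁺ < Ge⁴⁺ (same group, 1 shell fewer); Ge⁴⁺ < Sn⁴⁺ (same group, period 4 vs 5); Sn⁴⁺ < Pb⁴⁺ (same group, 1 shell fewer); Pb⁴⁺ < Tl³⁺ (both 78 e⁻, Z=82>81); Tl³⁺ < Hg²⁺ (isoelectronic, higher Z=81 is smaller); Hg²⁺ < Au⁺ (isoelectronic, higher Z=80 is smaller).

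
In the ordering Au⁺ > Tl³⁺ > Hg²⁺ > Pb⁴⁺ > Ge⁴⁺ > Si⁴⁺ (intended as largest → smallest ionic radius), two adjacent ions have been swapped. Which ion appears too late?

Compare adjacent ions: they are isoelectronic (78 e⁻) and Tl has more protons than Hg (81 vs 80), making Tl³⁺ smaller — yet in this decreasing list Tl³⁺ sits before Hg²⁺. Nothing else is reversed, so Hg²⁺ should move one place to the left.

Hg²⁺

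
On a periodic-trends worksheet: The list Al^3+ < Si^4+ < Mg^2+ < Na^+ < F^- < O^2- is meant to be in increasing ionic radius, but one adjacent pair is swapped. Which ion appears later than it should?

The pair Al^3+, Si^4+ is the wrong way round — they are isoelectronic (10 e⁻) and Si has more protons than Al (14 vs 13), making Si^4+ smaller. All other adjacent pairs agree with periodic trends, so Si^4+ is the misplaced ion.

Si^4+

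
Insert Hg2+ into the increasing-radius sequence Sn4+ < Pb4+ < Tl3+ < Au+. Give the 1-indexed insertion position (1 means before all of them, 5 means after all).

4

First list Z and electron count for each: Sn4+ has 46 e⁻ (Z=50), Pb4+ has 78 e⁻ (Z=82), Tl3+ has 78 e⁻ (Z=81), Hg2+ has 78 e⁻ (Z=80), Au+ has 78 e⁻ (Z=79). Sn4+ < Pb4+ (same group, period 5 vs 6); Pb4+ < Tl3+ (isoelectronic, higher Z=82 is smaller); Tl3+ < Hg2+ (both 78 e⁻, Z=81>80); Hg2+ < Au+ (isoelectronic, higher Z=80 is smaller).
With Hg2+ included the full order is Sn4+ < Pb4+ < Tl3+ < Hg2+ < Au+, so it takes position 4.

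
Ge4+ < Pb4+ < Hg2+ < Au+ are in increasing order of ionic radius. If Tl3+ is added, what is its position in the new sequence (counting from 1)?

Work out protons and electrons: Ge4+ has 28 e⁻ (Z=32), Pb4+ has 78 e⁻ (Z=82), Tl3+ has 78 e⁻ (Z=81), Hg2+ has 78 e⁻ (Z=80), Au+ has 78 e⁻ (Z=79). Ge4+ < Pb4+ (same group, 2 shells fewer); Pb4+ < Tl3+ (both 78 e⁻, Z=82>81); Tl3+ < Hg2+ (both 78 e⁻, Z=81>80); Hg2+ < Au+ (both 78 e⁻, Z=80>79).
Merged order: Ge4+ < Pb4+ < Tl3+ < Hg2+ < Au+ — Tl3+ is number 3.

3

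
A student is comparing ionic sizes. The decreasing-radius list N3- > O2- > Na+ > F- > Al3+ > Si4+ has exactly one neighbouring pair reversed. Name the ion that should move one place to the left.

F-

The pair Na+, F- is the wrong way round — Na+ and F- share 10 electrons; the higher nuclear charge on Na (Z=11) contracts it more, so Na+ < F-. All other adjacent pairs agree with periodic trends, so F- is the misplaced ion.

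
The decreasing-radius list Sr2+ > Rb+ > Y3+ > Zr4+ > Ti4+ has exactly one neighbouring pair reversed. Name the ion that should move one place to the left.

Compare adjacent ions: they are isoelectronic (36 e⁻) and Sr has more protons than Rb (38 vs 37), making Sr2+ smaller — yet in this decreasing list Sr2+ sits before Rb+. Nothing else is reversed, so Rb+ should move one place to the left.

Rb+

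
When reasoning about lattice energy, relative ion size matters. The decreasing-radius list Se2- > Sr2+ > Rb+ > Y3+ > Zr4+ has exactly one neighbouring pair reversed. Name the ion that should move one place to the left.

Rb+

Check each adjacent pair. Sr2+ and Rb+ are reversed: they are isoelectronic (36 e⁻) and Sr has more protons than Rb (38 vs 37), making Sr2+ smaller. No other neighbouring pair contradicts the periodic trends, so Rb+ is the ion listed too late.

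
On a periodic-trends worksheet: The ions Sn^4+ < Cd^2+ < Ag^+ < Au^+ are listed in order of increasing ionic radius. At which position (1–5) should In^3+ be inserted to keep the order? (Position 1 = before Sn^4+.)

Electron counts and nuclear charges: Sn^4+ has 46 e⁻ (Z=50), In^3+ has 46 e⁻ (Z=49), Cd^2+ has 46 e⁻ (Z=48), Ag^+ has 46 e⁻ (Z=47), Au^+ has 78 e⁻ (Z=79). Sn^4+ < In^3+ (isoelectronic, higher Z=50 is smaller); In^3+ < Cd^2+ (both 46 e⁻, Z=49>48); Cd^2+ < Ag^+ (isoelectronic, higher Z=48 is smaller); Ag^+ < Au^+ (same group, period 5 vs 6).
Putting In^3+ in gives Sn^4+ < In^3+ < Cd^2+ < Ag^+ < Au^+; it lands at slot 2.

2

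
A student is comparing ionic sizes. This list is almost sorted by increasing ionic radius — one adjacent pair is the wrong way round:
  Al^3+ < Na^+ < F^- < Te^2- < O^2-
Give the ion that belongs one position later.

Te^2-

Check each adjacent pair. Te^2- and O^2- are reversed: both in group 16 with the same charge; O^2- (period 2) has the smaller radius. No other neighbouring pair contradicts the periodic trends, so Te^2- is the ion listed too early.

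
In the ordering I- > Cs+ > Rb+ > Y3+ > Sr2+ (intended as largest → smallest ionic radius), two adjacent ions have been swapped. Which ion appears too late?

Sr2+

Scanning neighbour by neighbour, only Y3+/Sr2+ violates a trend: they are isoelectronic (36 e⁻) and Y has more protons than Sr (39 vs 38), making Y3+ smaller. That makes Sr2+ the one sitting a position late relative to where it belongs.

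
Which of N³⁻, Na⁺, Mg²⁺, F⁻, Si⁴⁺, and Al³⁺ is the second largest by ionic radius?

F⁻

All of these have 10 electrons (isoelectronic). With the same electron cloud, the ion with the most protons pulls it in tightest. Nuclear charges: Si⁴⁺ (Z=14), Al³⁺ (Z=13), Mg²⁺ (Z=12), Na⁺ (Z=11), F⁻ (Z=9), N³⁻ (Z=7). Highest Z is smallest.
So the order is Si⁴⁺ < Al³⁺ < Mg²⁺ < Na⁺ < F⁻ < N³⁻; the 2nd-largest ion is F⁻.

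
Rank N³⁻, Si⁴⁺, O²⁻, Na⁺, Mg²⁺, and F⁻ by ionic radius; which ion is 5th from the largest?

Mg²⁺

Each ion has 10 electrons. The ranking follows nuclear charge in reverse — greater Z gives a smaller radius. Si⁴⁺ (Z=14), Mg²⁺ (Z=12), Na⁺ (Z=11), F⁻ (Z=9), O²⁻ (Z=8), N³⁻ (Z=7).
Ordering: Si⁴⁺ < Mg²⁺ < Na⁺ < F⁻ < O²⁻ < N³⁻. The 5th largest is Mg²⁺.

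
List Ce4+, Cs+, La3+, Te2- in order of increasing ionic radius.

These species are isoelectronic with 54 electrons. The only difference is the number of protons: Ce4+ (Z=58), La3+ (Z=57), Cs+ (Z=55), Te2- (Z=52). The strongest nuclear pull (Ce4+) gives the smallest ion.

Ce4+ < La3+ < Cs+ < Te2-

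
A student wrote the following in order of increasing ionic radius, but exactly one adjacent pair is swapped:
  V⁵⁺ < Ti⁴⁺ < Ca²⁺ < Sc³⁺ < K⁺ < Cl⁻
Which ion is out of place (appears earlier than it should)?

Check each adjacent pair. Ca²⁺ and Sc³⁺ are reversed: Sc³⁺ and Ca²⁺ share 18 electrons; the higher nuclear charge on Sc (Z=21) contracts it more, so Sc³⁺ < Ca²⁺. No other neighbouring pair contradicts the periodic trends, so Ca²⁺ is the ion listed too early.

Ca²⁺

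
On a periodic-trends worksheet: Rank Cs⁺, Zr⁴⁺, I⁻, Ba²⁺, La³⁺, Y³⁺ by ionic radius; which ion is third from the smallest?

Electron counts and nuclear charges: Zr⁴⁺: 36 e⁻, Z=40, Y³⁺: 36 e⁻, Z=39, La³⁺: 54 e⁻, Z=57, Ba²⁺: 54 e⁻, Z=56, Cs⁺: 54 e⁻, Z=55, I⁻: 54 e⁻, Z=53. Zr⁴⁺ < Y³⁺ (isoelectronic, higher Z=40 is smaller); Y³⁺ < La³⁺ (same group, period 5 vs 6); La³⁺ < Ba²⁺ (isoelectronic, higher Z=57 is smaller); Ba²⁺ < Cs⁺ (isoelectronic, higher Z=56 is smaller); Cs⁺ < I⁻ (both 54 e⁻, Z=55>53).
That gives Zr⁴⁺ < Y³⁺ < La³⁺ < Ba²⁺ < Cs⁺ < I⁻. From the smallest end, number 3 is La³⁺.

La³⁺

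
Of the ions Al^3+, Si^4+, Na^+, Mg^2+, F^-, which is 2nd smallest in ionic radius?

Al^3+

These species are isoelectronic with 10 electrons. The only difference is the number of protons: Si^4+ (Z=14), Al^3+ (Z=13), Mg^2+ (Z=12), Na^+ (Z=11), F^- (Z=9). The strongest nuclear pull (Si^4+) gives the smallest ion.
Ordering: Si^4+ < Al^3+ < Mg^2+ < Na^+ < F^-. The 2nd smallest is Al^3+.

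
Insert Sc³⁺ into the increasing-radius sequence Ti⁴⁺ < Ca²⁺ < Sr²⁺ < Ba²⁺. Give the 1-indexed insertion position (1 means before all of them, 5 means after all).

Electron counts and nuclear charges: Ti⁴⁺ has 18 e⁻ (Z=22), Sc³⁺ has 18 e⁻ (Z=21), Ca²⁺ has 18 e⁻ (Z=20), Sr²⁺ has 36 e⁻ (Z=38), Ba²⁺ has 54 e⁻ (Z=56). Ti⁴⁺ < Sc³⁺ (isoelectronic, higher Z=22 is smaller); Sc³⁺ < Ca²⁺ (isoelectronic, higher Z=21 is smaller); Ca²⁺ < Sr²⁺ (same group, period 4 vs 5); Sr²⁺ < Ba²⁺ (same group, 1 shell fewer).
Merged order: Ti⁴⁺ < Sc³⁺ < Ca²⁺ < Sr²⁺ < Ba²⁺ — Sc³⁺ is number 2.

2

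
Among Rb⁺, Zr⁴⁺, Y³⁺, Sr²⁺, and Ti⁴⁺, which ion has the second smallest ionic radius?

Zr⁴⁺

Electron counts and nuclear charges: Ti⁴⁺ has 18 e⁻ (Z=22), Zr⁴⁺ has 36 e⁻ (Z=40), Y³⁺ has 36 e⁻ (Z=39), Sr²⁺ has 36 e⁻ (Z=38), Rb⁺ has 36 e⁻ (Z=37). Ti⁴⁺ < Zr⁴⁺ (same group, period 4 vs 5); Zr⁴⁺ < Y³⁺ (both 36 e⁻, Z=40>39); Y³⁺ < Sr²⁺ (isoelectronic, higher Z=39 is smaller); Sr²⁺ < Rb⁺ (both 36 e⁻, Z=38>37).
Full ascending order: Ti⁴⁺ < Zr⁴⁺ < Y³⁺ < Sr²⁺ < Rb⁺. Counting from the smallest, position 2 is Zr⁴⁺.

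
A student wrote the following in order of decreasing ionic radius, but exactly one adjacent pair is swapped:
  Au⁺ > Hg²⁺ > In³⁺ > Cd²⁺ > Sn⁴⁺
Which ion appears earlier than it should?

In³⁺

Check each adjacent pair. In³⁺ and Cd²⁺ are reversed: both have 46 electrons but Z(In)=49 > Z(Cd)=48, so In³⁺ should be the smaller of the two. No other neighbouring pair contradicts the periodic trends, so In³⁺ is the ion listed too early.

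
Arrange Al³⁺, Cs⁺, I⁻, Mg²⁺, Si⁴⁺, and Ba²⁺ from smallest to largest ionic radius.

Electron counts and nuclear charges: Si⁴⁺: 10 e⁻, Z=14, Al³⁺: 10 e⁻, Z=13, Mg²⁺: 10 e⁻, Z=12, Ba²⁺: 54 e⁻, Z=56, Cs⁺: 54 e⁻, Z=55, I⁻: 54 e⁻, Z=53. Si⁴⁺ < Al³⁺ (isoelectronic, higher Z=14 is smaller); Al³⁺ < Mg²⁺ (both 10 e⁻, Z=13>12); Mg²⁺ < Ba²⁺ (same group, period 3 vs 6); Ba²⁺ < Cs⁺ (isoelectronic, higher Z=56 is smaller); Cs⁺ < I⁻ (isoelectronic, higher Z=55 is smaller).

Si⁴⁺ < Al³⁺ < Mg²⁺ < Ba²⁺ < Cs⁺ < I⁻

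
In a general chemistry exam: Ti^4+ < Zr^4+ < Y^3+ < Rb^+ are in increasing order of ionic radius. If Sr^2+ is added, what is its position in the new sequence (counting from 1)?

4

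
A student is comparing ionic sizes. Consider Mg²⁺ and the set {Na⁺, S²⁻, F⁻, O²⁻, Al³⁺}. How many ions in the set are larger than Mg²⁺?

First list Z and electron count for each: Al³⁺ (Z=13, 10 e⁻), Mg²⁺ (Z=12, 10 e⁻), Na⁺ (Z=11, 10 e⁻), F⁻ (Z=9, 10 e⁻), O²⁻ (Z=8, 10 e⁻), S²⁻ (Z=16, 18 e⁻). Al³⁺ < Mg²⁺ (both 10 e⁻, Z=13>12); Mg²⁺ < Na⁺ (both 10 e⁻, Z=12>11); Na⁺ < F⁻ (isoelectronic, higher Z=11 is smaller); F⁻ < O²⁻ (isoelectronic, higher Z=9 is smaller); O²⁻ < S²⁻ (same group, period 2 vs 3).
Ordering all of them (including Mg²⁺) by radius gives Al³⁺ < Mg²⁺ < Na⁺ < F⁻ < O²⁻ < S²⁻. Count: 4.

4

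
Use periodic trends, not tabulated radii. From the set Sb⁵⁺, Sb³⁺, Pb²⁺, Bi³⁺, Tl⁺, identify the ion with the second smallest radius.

Work out protons and electrons: Sb⁵⁺ (Z=51, 46 e⁻), Sb³⁺ (Z=51, 48 e⁻), Bi³⁺ (Z=83, 80 e⁻), Pb²⁺ (Z=82, 80 e⁻), Tl⁺ (Z=81, 80 e⁻). Sb⁵⁺ < Sb³⁺ (higher charge on the same element); Sb³⁺ < Bi³⁺ (same group, 1 shell fewer); Bi³⁺ < Pb²⁺ (both 80 e⁻, Z=83>82); Pb²⁺ < Tl⁺ (isoelectronic, higher Z=82 is smaller).
That gives Sb⁵⁺ < Sb³⁺ < Bi³⁺ < Pb²⁺ < Tl⁺. From the smallest end, number 2 is Sb³⁺.

Sb³⁺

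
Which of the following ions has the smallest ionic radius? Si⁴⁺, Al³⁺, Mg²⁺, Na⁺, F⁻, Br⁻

Electron counts and nuclear charges: Si⁴⁺ has 10 e⁻ (Z=14), Al³⁺ has 10 e⁻ (Z=13), Mg²⁺ has 10 e⁻ (Z=12), Na⁺ has 10 e⁻ (Z=11), F⁻ has 10 e⁻ (Z=9), Br⁻ has 36 e⁻ (Z=35). Si⁴⁺ < Al³⁺ (both 10 e⁻, Z=14>13); Al³⁺ < Mg²⁺ (both 10 e⁻, Z=13>12); Mg²⁺ < Na⁺ (both 10 e⁻, Z=12>11); Na⁺ < F⁻ (both 10 e⁻, Z=11>9); F⁻ < Br⁻ (same group, period 2 vs 4).

Si⁴⁺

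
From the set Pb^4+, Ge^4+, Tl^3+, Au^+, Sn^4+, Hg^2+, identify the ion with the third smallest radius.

Pb^4+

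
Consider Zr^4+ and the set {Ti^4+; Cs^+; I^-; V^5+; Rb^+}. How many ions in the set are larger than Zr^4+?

3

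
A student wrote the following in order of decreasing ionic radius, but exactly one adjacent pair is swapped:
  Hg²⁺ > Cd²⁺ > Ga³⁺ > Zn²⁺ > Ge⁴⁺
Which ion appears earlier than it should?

Ga³⁺

Scanning neighbour by neighbour, only Ga³⁺/Zn²⁺ violates a trend: Ga³⁺ and Zn²⁺ share 28 electrons; the higher nuclear charge on Ga (Z=31) contracts it more, so Ga³⁺ < Zn²⁺. That makes Ga³⁺ the one sitting a position early relative to where it belongs.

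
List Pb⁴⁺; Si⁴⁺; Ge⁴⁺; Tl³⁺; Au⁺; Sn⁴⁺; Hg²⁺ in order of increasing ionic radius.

Si⁴⁺ < Ge⁴⁺ < Sn⁴⁺ < Pb⁴⁺ < Tl³⁺ < Hg²⁺ < Au⁺

First list Z and electron count for each: Si⁴⁺ has 10 e⁻ (Z=14), Ge⁴⁺ has 28 e⁻ (Z=32), Sn⁴⁺ has 46 e⁻ (Z=50), Pb⁴⁺ has 78 e⁻ (Z=82), Tl³⁺ has 78 e⁻ (Z=81), Hg²⁺ has 78 e⁻ (Z=80), Au⁺ has 78 e⁻ (Z=79). Si⁴⁺ < Ge⁴⁺ (same group, period 3 vs 4); Ge⁴⁺ < Sn⁴⁺ (same group, period 4 vs 5); Sn⁴⁺ < Pb⁴⁺ (same group, 1 shell fewer); Pb⁴⁺ < Tl³⁺ (both 78 e⁻, Z=82>81); Tl³⁺ < Hg²⁺ (both 78 e⁻, Z=81>80); Hg²⁺ < Au⁺ (both 78 e⁻, Z=80>79).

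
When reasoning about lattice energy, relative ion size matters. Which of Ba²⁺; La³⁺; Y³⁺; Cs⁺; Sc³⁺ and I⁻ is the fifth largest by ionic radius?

Y³⁺

Work out protons and electrons: Sc³⁺ has 18 e⁻ (Z=21), Y³⁺ has 36 e⁻ (Z=39), La³⁺ has 54 e⁻ (Z=57), Ba²⁺ has 54 e⁻ (Z=56), Cs⁺ has 54 e⁻ (Z=55), I⁻ has 54 e⁻ (Z=53). Sc³⁺ < Y³⁺ (same group, 1 shell fewer); Y³⁺ < La³⁺ (same group, period 5 vs 6); La³⁺ < Ba²⁺ (both 54 e⁻, Z=57>56); Ba²⁺ < Cs⁺ (both 54 e⁻, Z=56>55); Cs⁺ < I⁻ (isoelectronic, higher Z=55 is smaller).
That gives Sc³⁺ < Y³⁺ < La³⁺ < Ba²⁺ < Cs⁺ < I⁻. From the largest end, number 5 is Y³⁺.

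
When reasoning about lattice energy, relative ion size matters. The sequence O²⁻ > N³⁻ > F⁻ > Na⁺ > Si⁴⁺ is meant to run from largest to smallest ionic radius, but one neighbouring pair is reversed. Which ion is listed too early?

O²⁻

Scanning neighbour by neighbour, only O²⁻/N³⁻ violates a trend: they are isoelectronic (10 e⁻) and O has more protons than N (8 vs 7), making O²⁻ smaller. That makes O²⁻ the one sitting a position early relative to where it belongs.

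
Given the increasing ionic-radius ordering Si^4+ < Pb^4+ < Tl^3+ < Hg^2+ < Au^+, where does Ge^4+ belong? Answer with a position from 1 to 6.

2

Tabulating Z and e⁻: Si^4+ has 10 e⁻ (Z=14), Ge^4+ has 28 e⁻ (Z=32), Pb^4+ has 78 e⁻ (Z=82), Tl^3+ has 78 e⁻ (Z=81), Hg^2+ has 78 e⁻ (Z=80), Au^+ has 78 e⁻ (Z=79). Si^4+ < Ge^4+ (same group, 1 shell fewer); Ge^4+ < Pb^4+ (same group, period 4 vs 6); Pb^4+ < Tl^3+ (isoelectronic, higher Z=82 is smaller); Tl^3+ < Hg^2+ (both 78 e⁻, Z=81>80); Hg^2+ < Au^+ (isoelectronic, higher Z=80 is smaller).
Merged order: Si^4+ < Ge^4+ < Pb^4+ < Tl^3+ < Hg^2+ < Au^+ — Ge^4+ is number 2.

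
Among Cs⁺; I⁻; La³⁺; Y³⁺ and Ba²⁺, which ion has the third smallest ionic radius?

Ba²⁺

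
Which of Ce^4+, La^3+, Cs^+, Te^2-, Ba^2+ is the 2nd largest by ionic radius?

Cs^+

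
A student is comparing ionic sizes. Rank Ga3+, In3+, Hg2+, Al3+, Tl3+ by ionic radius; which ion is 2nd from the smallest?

Al3+: 10 e⁻, Z=13, Ga3+: 28 e⁻, Z=31, In3+: 46 e⁻, Z=49, Tl3+: 78 e⁻, Z=81, Hg2+: 78 e⁻, Z=80. Al3+ < Ga3+ (same group, period 3 vs 4); Ga3+ < In3+ (same group, period 4 vs 5); In3+ < Tl3+ (same group, period 5 vs 6); Tl3+ < Hg2+ (isoelectronic, higher Z=81 is smaller).
That gives Al3+ < Ga3+ < In3+ < Tl3+ < Hg2+. From the smallest end, number 2 is Ga3+.

Ga3+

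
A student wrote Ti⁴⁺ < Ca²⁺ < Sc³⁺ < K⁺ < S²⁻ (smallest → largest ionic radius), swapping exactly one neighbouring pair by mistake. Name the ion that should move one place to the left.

Check each adjacent pair. Ca²⁺ and Sc³⁺ are reversed: Sc³⁺ and Ca²⁺ share 18 electrons; the higher nuclear charge on Sc (Z=21) contracts it more, so Sc³⁺ < Ca²⁺. No other neighbouring pair contradicts the periodic trends, so Sc³⁺ is the ion listed too late.

Sc³⁺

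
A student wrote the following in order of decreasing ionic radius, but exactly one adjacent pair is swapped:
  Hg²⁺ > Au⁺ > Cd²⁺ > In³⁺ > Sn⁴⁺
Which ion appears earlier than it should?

Check each adjacent pair. Hg²⁺ and Au⁺ are reversed: both have 78 electrons but Z(Hg)=80 > Z(Au)=79, so Hg²⁺ should be the smaller of the two. No other neighbouring pair contradicts the periodic trends, so Hg²⁺ is the ion listed too early.

Hg²⁺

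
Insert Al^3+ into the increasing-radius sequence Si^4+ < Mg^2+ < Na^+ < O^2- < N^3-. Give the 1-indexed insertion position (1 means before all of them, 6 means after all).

2

All of these have 10 electrons (isoelectronic). With the same electron cloud, the ion with the most protons pulls it in tightest. Nuclear charges: Si^4+ (Z=14), Al^3+ (Z=13), Mg^2+ (Z=12), Na^+ (Z=11), O^2- (Z=8), N^3- (Z=7). Highest Z is smallest.
Merged order: Si^4+ < Al^3+ < Mg^2+ < Na^+ < O^2- < N^3- — Al^3+ is number 2.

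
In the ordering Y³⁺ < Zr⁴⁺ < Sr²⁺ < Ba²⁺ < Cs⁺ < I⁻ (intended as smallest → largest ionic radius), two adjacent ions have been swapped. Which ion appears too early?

Y³⁺

The pair Y³⁺, Zr⁴⁺ is the wrong way round — both have 36 electrons but Z(Zr)=40 > Z(Y)=39, so Zr⁴⁺ should be the smaller of the two. All other adjacent pairs agree with periodic trends, so Y³⁺ is the misplaced ion.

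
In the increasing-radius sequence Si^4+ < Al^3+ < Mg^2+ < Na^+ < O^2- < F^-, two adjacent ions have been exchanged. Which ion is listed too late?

F^-

Compare adjacent ions: they are isoelectronic (10 e⁻) and F has more protons than O (9 vs 8), making F^- smaller — yet in this increasing list O^2- sits before F^-. Nothing else is reversed, so F^- should move one place to the left.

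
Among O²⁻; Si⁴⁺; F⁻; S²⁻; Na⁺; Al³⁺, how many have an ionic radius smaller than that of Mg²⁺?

2

Electron counts and nuclear charges: Si⁴⁺: 10 e⁻, Z=14, Al³⁺: 10 e⁻, Z=13, Mg²⁺: 10 e⁻, Z=12, Na⁺: 10 e⁻, Z=11, F⁻: 10 e⁻, Z=9, O²⁻: 10 e⁻, Z=8, S²⁻: 18 e⁻, Z=16. Si⁴⁺ < Al³⁺ (isoelectronic, higher Z=14 is smaller); Al³⁺ < Mg²⁺ (both 10 e⁻, Z=13>12); Mg²⁺ < Na⁺ (both 10 e⁻, Z=12>11); Na⁺ < F⁻ (both 10 e⁻, Z=11>9); F⁻ < O²⁻ (both 10 e⁻, Z=9>8); O²⁻ < S²⁻ (same group, period 2 vs 3).
Relative to Mg²⁺, the ions that are smaller are Si⁴⁺, Al³⁺. Count: 2.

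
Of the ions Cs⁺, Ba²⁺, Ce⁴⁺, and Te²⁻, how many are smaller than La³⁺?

Each ion has 54 electrons. The ranking follows nuclear charge in reverse — greater Z gives a smaller radius. Ce⁴⁺ (Z=58), La³⁺ (Z=57), Ba²⁺ (Z=56), Cs⁺ (Z=55), Te²⁻ (Z=52).
Relative to La³⁺, the ions that are smaller are Ce⁴⁺. So 1 is smaller.

1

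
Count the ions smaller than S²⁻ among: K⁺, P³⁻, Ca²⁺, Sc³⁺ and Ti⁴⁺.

4

Isoelectronic series (18 e⁻ each). Size is set by nuclear charge: more protons means a smaller ion. Ti⁴⁺ (Z=22), Sc³⁺ (Z=21), Ca²⁺ (Z=20), K⁺ (Z=19), S²⁻ (Z=16), P³⁻ (Z=15).
Relative to S²⁻, the ions that are smaller are Ti⁴⁺, Sc³⁺, Ca²⁺, K⁺. That's 4.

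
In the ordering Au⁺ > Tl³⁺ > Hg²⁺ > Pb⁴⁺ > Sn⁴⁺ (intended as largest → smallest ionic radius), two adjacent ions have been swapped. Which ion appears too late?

The pair Tl³⁺, Hg²⁺ is the wrong way round — both have 78 electrons but Z(Tl)=81 > Z(Hg)=80, so Tl³⁺ should be the smaller of the two. All other adjacent pairs agree with periodic trends, so Hg²⁺ is the misplaced ion.

Hg²⁺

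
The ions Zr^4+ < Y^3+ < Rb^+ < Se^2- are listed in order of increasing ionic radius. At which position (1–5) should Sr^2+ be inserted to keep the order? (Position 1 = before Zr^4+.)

3

Isoelectronic series (36 e⁻ each). Size is set by nuclear charge: more protons means a smaller ion. Zr^4+ (Z=40), Y^3+ (Z=39), Sr^2+ (Z=38), Rb^+ (Z=37), Se^2- (Z=34).
Putting Sr^2+ in gives Zr^4+ < Y^3+ < Sr^2+ < Rb^+ < Se^2-; it lands at slot 3.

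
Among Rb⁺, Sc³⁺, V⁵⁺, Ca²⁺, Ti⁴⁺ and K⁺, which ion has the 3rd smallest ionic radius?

Sc³⁺

Tabulating Z and e⁻: V⁵⁺ has 18 e⁻ (Z=23), Ti⁴⁺ has 18 e⁻ (Z=22), Sc³⁺ has 18 e⁻ (Z=21), Ca²⁺ has 18 e⁻ (Z=20), K⁺ has 18 e⁻ (Z=19), Rb⁺ has 36 e⁻ (Z=37). V⁵⁺ < Ti⁴⁺ (both 18 e⁻, Z=23>22); Ti⁴⁺ < Sc³⁺ (both 18 e⁻, Z=22>21); Sc³⁺ < Ca²⁺ (isoelectronic, higher Z=21 is smaller); Ca²⁺ < K⁺ (both 18 e⁻, Z=20>19); K⁺ < Rb⁺ (same group, period 4 vs 5).
That gives V⁵⁺ < Ti⁴⁺ < Sc³⁺ < Ca²⁺ < K⁺ < Rb⁺. From the smallest end, number 3 is Sc³⁺.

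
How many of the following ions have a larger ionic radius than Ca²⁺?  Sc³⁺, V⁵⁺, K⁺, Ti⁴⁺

1

Each ion has 18 electrons. The ranking follows nuclear charge in reverse — greater Z gives a smaller radius. V⁵⁺ (Z=23), Ti⁴⁺ (Z=22), Sc³⁺ (Z=21), Ca²⁺ (Z=20), K⁺ (Z=19).
Relative to Ca²⁺, the ions that are larger are K⁺. Count: 1.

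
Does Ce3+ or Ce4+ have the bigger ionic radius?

Same element, different charge: the more highly charged cation has fewer electrons and a greater effective nuclear charge per electron, making Ce4+ the smallest.

Ce3+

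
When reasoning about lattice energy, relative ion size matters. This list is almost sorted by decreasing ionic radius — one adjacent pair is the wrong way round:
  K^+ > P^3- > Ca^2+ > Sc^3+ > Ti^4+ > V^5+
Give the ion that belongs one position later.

K^+

Check each adjacent pair. K^+ and P^3- are reversed: both have 18 electrons but Z(K)=19 > Z(P)=15, so K^+ should be the smaller of the two. No other neighbouring pair contradicts the periodic trends, so K^+ is the ion listed too early.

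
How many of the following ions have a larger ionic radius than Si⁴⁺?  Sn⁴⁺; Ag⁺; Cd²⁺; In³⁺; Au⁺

First list Z and electron count for each: Si⁴⁺: 10 e⁻, Z=14, Sn⁴⁺: 46 e⁻, Z=50, In³⁺: 46 e⁻, Z=49, Cd²⁺: 46 e⁻, Z=48, Ag⁺: 46 e⁻, Z=47, Au⁺: 78 e⁻, Z=79. Si⁴⁺ < Sn⁴⁺ (same group, period 3 vs 5); Sn⁴⁺ < In³⁺ (both 46 e⁻, Z=50>49); In³⁺ < Cd²⁺ (isoelectronic, higher Z=49 is smaller); Cd²⁺ < Ag⁺ (isoelectronic, higher Z=48 is smaller); Ag⁺ < Au⁺ (same group, 1 shell fewer).
Overall: Si⁴⁺ < Sn⁴⁺ < In³⁺ < Cd²⁺ < Ag⁺ < Au⁺. Si⁴⁺ has 0 below it and 5 above. Count: 5.

5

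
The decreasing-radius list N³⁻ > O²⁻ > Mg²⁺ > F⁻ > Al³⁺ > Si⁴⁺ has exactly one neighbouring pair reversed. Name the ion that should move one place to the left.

F⁻

Compare adjacent ions: they are isoelectronic (10 e⁻) and Mg has more protons than F (12 vs 9), making Mg²⁺ smaller — yet in this decreasing list Mg²⁺ sits before F⁻. Nothing else is reversed, so F⁻ should move one place to the left.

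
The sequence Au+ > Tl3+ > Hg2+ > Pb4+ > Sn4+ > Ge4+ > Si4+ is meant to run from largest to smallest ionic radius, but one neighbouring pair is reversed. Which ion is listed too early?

Tl3+

The pair Tl3+, Hg2+ is the wrong way round — they are isoelectronic (78 e⁻) and Tl has more protons than Hg (81 vs 80), making Tl3+ smaller. All other adjacent pairs agree with periodic trends, so Tl3+ is the misplaced ion.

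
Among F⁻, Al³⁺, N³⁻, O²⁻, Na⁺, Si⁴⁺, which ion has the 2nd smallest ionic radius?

Al³⁺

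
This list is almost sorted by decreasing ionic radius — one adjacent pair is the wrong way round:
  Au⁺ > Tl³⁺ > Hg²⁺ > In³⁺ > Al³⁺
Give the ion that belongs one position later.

Tl³⁺

Compare adjacent ions: Tl³⁺ and Hg²⁺ share 78 electrons; the higher nuclear charge on Tl (Z=81) contracts it more, so Tl³⁺ < Hg²⁺ — yet in this decreasing list Tl³⁺ sits before Hg²⁺. Nothing else is reversed, so Tl³⁺ should move one place to the right.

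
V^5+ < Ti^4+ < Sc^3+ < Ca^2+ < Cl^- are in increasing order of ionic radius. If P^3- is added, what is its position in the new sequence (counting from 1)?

6

Isoelectronic series (18 e⁻ each). Size is set by nuclear charge: more protons means a smaller ion. V^5+ (Z=23), Ti^4+ (Z=22), Sc^3+ (Z=21), Ca^2+ (Z=20), Cl^- (Z=17), P^3- (Z=15).
Putting P^3- in gives V^5+ < Ti^4+ < Sc^3+ < Ca^2+ < Cl^- < P^3-; it lands at slot 6.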